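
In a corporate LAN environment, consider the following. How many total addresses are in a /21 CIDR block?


Given: CIDR prefix /21
Host bits = 32 - 21 = 11
Total addresses = 2^11 = 2048

2048


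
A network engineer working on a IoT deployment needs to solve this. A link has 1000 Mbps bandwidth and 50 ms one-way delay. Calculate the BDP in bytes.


Given: bandwidth = 1000 Mbps, delay = 50 ms
BDP in bits = 1000 * 10^6 * 50 / 1000
BDP in bits = 50000000
BDP in bytes = 50000000 / 8 = 6250000

6250000


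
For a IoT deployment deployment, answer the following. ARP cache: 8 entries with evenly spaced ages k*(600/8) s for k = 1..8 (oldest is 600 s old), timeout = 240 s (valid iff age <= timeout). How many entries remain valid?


Ages are k * 600/8 s for k = 1..8 (spacing = 75.0000 s).
Entry k is valid iff k * 600/8 <= 240 iff k <= 8 * 240 / 600 = 3.2000
n_valid = floor(3.2000) = 3
(n_stale = 8 - 3 = 5)

3


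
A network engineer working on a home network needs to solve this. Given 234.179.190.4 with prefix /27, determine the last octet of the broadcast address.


Given: IP = 234.179.190.4, prefix = /27
Host bits = 32 - 27 = 5
Network last octet = 4 AND mask = 0
Host part size = 2^5 - 1 = 31
Broadcast last octet = 0 OR 31 = 31

31


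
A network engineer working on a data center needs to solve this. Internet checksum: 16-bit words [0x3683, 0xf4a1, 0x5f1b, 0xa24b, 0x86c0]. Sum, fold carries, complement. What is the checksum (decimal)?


Given words: [0x3683, 0xf4a1, 0x5f1b, 0xa24b, 0x86c0]
Step 1: Sum all words
Raw sum = 13955 + 62625 + 24347 + 41547 + 34496 = 176970
Step 2: Fold carry: (45898 + 2) = 45900
One's complement = ~45900 & 0xFFFF = 19635

19635


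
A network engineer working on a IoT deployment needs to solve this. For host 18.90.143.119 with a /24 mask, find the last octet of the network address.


Given: IP = 18.90.143.119, prefix = /24
Subnet mask = 255.255.255.0
Last octet of IP: 119
Last octet of mask: 0
Network last octet = 119 AND 0 = 0

0


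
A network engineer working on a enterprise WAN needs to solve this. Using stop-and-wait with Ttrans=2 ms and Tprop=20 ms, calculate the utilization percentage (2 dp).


Given: Ttrans = 2 ms, Tprop = 20 ms
RTT = 2 * Tprop = 2 * 20 = 40 ms
U = Ttrans / (Ttrans + RTT)
U = 2 / (2 + 40)
U = 2 / 42 = 0.047619
U% = 4.76%

4.76


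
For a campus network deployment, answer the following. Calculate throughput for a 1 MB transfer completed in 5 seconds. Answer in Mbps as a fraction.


Given: file = 1 MB, time = 5 s
File in Mb = 1 * 8 = 8 Mb
Throughput = 8 / 5 Mbps
Throughput = 8/5 Mbps

8/5


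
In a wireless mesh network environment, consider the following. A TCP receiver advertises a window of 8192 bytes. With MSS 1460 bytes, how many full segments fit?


Given: RWND = 8192 bytes, MSS = 1460 bytes
Full segments = floor(RWND / MSS)
Full segments = floor(8192 / 1460)
Full segments = floor(5.611) = 5

5


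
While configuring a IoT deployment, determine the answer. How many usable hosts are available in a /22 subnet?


Given: subnet mask /22
Host bits = 32 - 22 = 10
Total addresses = 2^10 = 1024
Usable hosts = 1024 - 2 (network + broadcast) = 1022

1022


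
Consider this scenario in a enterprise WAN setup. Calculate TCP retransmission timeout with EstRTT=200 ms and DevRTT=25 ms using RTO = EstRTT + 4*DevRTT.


Given: EstRTT = 200 ms, DevRTT = 25 ms
Timeout = EstRTT + 4 * DevRTT
4 * DevRTT = 4 * 25 = 100
Timeout = 200 + 100 = 300 ms

300


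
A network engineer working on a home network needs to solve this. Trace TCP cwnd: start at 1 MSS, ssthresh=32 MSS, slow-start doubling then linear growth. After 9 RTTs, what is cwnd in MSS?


RTT 0: cwnd = 1 MSS (initial)
RTT 1: cwnd = 2 MSS (slow start, doubled)
RTT 2: cwnd = 4 MSS (slow start, doubled)
RTT 3: cwnd = 8 MSS (slow start, doubled)
RTT 4: cwnd = 16 MSS (slow start, doubled)
RTT 5: cwnd = 32 MSS (slow start, doubled)
RTT 6: cwnd = 33 MSS (congestion avoidance, +1)
RTT 7: cwnd = 34 MSS (congestion avoidance, +1)
RTT 8: cwnd = 35 MSS (congestion avoidance, +1)
RTT 9: cwnd = 36 MSS (congestion avoidance, +1)

36


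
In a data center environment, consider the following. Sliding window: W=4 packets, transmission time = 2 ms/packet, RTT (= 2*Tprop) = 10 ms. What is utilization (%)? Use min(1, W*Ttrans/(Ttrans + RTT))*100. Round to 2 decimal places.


Given: W = 4, Ttrans = 2 ms, RTT = 10 ms (= 2 * Tprop, Tprop = 5 ms)
Cycle time = Ttrans + RTT = 2 + 10 = 12 ms (first packet sent until its ACK returns)
W * Ttrans = 4 * 2 = 8 ms of sending per cycle
W * Ttrans / (Ttrans + RTT) = 8 / 12 = 0.666667
U = min(1, 0.666667) = 0.666667
U% = 66.67%

66.67


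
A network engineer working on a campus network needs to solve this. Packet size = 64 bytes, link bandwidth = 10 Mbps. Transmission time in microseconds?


Given: packet = 64 bytes, bandwidth = 10 Mbps
Packet in bits = 64 * 8 = 512 bits
Bandwidth = 10 * 10^6 = 10000000 bps
Time = 512 / 10000000 seconds
Time in us = 512 * 10^6 / 10000000 = 51.2

51.2


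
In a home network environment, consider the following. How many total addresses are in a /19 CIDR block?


Given: CIDR prefix /19
Host bits = 32 - 19 = 13
Total addresses = 2^13 = 8192

8192


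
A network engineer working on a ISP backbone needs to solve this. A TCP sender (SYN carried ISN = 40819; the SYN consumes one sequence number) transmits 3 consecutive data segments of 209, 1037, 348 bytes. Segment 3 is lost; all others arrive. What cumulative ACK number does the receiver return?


SYN uses sequence number 40819; first data byte = ISN + 1 = 40820.
Segment 1: SEQ = 40820, len = 209 B, covers [40820, 41028]
Segment 2: SEQ = 41029, len = 1037 B, covers [41029, 42065]
Segment 3: SEQ = 42066, len = 348 B, covers [42066, 42413] [LOST]
In-order data received: bytes [40820, 42065] (segments 1..2).
Segment 3 missing -> gap begins at byte 42066.
Cumulative ACK = next expected in-order byte = 40820 + 209 + 1037 = 42066

42066


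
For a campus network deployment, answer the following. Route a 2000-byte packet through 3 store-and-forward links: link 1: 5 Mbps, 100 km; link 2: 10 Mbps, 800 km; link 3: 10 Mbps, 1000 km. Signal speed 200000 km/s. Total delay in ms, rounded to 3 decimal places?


Packet = 2000 bytes = 16000 bits. Store-and-forward: sum (t_trans + t_prop) per link.
Link 1: t_trans = 16000/(5*10^6) s = 3.2000 ms; t_prop = 100/200000 s = 0.5000 ms; subtotal = 3.7000 ms
Link 2: t_trans = 16000/(10*10^6) s = 1.6000 ms; t_prop = 800/200000 s = 4.0000 ms; subtotal = 5.6000 ms
Link 3: t_trans = 16000/(10*10^6) s = 1.6000 ms; t_prop = 1000/200000 s = 5.0000 ms; subtotal = 6.6000 ms
End-to-end = 3.7000 + 5.6000 + 6.6000 = 15.9000 ms -> 15.900 ms (3 dp)

15.900


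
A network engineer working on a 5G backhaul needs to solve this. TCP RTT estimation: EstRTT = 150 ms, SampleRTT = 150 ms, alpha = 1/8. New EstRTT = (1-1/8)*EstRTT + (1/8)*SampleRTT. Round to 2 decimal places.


Given: EstRTT = 150 ms, SampleRTT = 150 ms, alpha = 1/8
New EstRTT = (1 - alpha) * EstRTT + alpha * SampleRTT
(7/8) * 150 = 131.25
(1/8) * 150 = 18.75
New EstRTT = 131.25 + 18.75 = 150 ms -> 150.00 ms (2 dp)

150.00


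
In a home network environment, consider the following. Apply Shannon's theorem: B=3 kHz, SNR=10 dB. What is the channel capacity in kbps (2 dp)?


Given: B = 3 kHz, SNR = 10 dB
SNR linear = 10^(10/10) = 10
1 + SNR = 11
log2(11) = 3.4594316186
C = 3 * 1000 * 3.4594316186 = 10378.2949 bps
C = 10.378295 kbps -> 10.38 kbps (2 dp)

10.38


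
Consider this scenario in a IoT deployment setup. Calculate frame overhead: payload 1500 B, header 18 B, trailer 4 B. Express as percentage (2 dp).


Given: payload = 1500 B, header = 18 B, trailer = 4 B
Overhead bytes = header + trailer = 18 + 4 = 22
Total frame = payload + overhead = 1500 + 22 = 1522
Overhead % = 22 / 1522 * 100 = 1.4455% -> 1.45% (2 dp)

1.45


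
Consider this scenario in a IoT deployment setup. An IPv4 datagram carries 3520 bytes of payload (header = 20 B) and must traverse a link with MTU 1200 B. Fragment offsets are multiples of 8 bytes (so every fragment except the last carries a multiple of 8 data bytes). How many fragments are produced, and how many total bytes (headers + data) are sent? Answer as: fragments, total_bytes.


Max data per non-final fragment = floor((MTU - header)/8)*8 = floor((1200 - 20)/8)*8 = floor(1180/8)*8 = 1176 B
Final fragment needs no 8-byte alignment: it can carry up to MTU - header = 1180 B
Non-final fragments needed = ceil((payload - 1180) / 1176) = ceil(2340/1176) = ceil(1.9898) = 2
Number of fragments = 2 + 1 = 3
Fragment sizes (data): 2 * 1176 B + 1168 B (last, 1168 <= 1180 OK)
Total bytes sent = payload + n_frags * header = 3520 + 3*20 = 3520 + 60 = 3580 B

3, 3580


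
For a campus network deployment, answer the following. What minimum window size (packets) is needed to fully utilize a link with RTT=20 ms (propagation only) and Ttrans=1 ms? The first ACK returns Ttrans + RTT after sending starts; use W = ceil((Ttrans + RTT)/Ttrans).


Given: Ttrans = 1 ms, RTT = 20 ms (= 2 * Tprop, Tprop = 10 ms)
Time until first ACK returns = Ttrans + RTT = 1 + 20 = 21 ms
Need W * Ttrans >= Ttrans + RTT  ->  W >= (Ttrans + RTT) / Ttrans
(Ttrans + RTT) / Ttrans = 21 / 1 = 21
W_min = ceil(21) = 21

21


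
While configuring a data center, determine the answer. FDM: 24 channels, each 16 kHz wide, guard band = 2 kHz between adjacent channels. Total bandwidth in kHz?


Given: 24 channels, 16 kHz each, guard = 2 kHz
Channel bandwidth = 24 * 16 = 384 kHz
Guard bands = 23 gaps * 2 kHz = 46 kHz
Total = 384 + 46 = 430 kHz

430


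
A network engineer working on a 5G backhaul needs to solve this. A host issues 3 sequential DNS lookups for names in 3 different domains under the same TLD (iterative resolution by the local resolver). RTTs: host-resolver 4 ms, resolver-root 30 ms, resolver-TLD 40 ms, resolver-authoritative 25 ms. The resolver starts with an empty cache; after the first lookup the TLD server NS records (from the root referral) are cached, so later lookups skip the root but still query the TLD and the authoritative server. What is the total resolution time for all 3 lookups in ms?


Lookup 1 (cold cache): local + root + TLD + auth = 4 + 30 + 40 + 25 = 99 ms
Lookups 2..3 (TLD NS cached -> skip root; new domain -> still ask TLD and auth): local + TLD + auth = 4 + 40 + 25 = 69 ms each
Remaining 2 lookups: 2 * 69 = 138 ms
Total = 99 + 138 = 237 ms

237


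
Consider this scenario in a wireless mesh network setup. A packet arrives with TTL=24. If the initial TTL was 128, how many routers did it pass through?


Given: initial TTL = 128, received TTL = 24
Hops = initial TTL - received TTL
Hops = 128 - 24 = 104

104


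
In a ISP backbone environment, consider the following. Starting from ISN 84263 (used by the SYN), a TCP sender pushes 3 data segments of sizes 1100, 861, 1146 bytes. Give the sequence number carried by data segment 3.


The SYN occupies sequence number ISN = 84263, so the first data byte is ISN + 1 = 84264.
SEQ of data segment i = (ISN + 1) + sum of payload sizes of segments 1..i-1.
Segment 1: SEQ = 84264, payload = 1100 bytes
Segment 2: SEQ = 85364, payload = 861 bytes
Segment 3: SEQ = 86225, payload = 1146 bytes
SEQ of segment 3 = 84264 + 1100 + 861 = 86225

86225


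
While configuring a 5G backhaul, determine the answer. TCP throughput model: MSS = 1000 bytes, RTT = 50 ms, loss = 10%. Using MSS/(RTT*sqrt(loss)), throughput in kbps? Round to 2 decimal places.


Given: MSS = 1000 bytes, RTT = 50 ms, loss = 10%
RTT in seconds = 50 / 1000 = 0.05
Loss rate = 10% = 0.1
sqrt(loss) = sqrt(0.1) = 0.316227766017
Throughput (bytes/s) = 1000 / (0.05 * 0.316227766017) = 63245.5532
Throughput (kbps) = 63245.5532 * 8 / 1000 = 505.964426 -> 505.96 kbps (2 dp)

505.96


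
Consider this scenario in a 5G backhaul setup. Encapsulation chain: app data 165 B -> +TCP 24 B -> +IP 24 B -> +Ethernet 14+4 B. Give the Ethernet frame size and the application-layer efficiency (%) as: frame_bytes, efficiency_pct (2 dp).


TCP segment = 165 + 24 = 189 B
IP packet = 189 + 24 = 213 B
Ethernet frame = 213 + 14 + 4 = 231 B
Efficiency = app / frame = 165 / 231 = 0.714286 = 71.4286% -> 71.43% (2 dp)

231, 71.43


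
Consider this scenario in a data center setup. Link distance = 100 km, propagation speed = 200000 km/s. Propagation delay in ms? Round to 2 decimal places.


Given: distance = 100 km, speed = 200000 km/s
Delay = distance / speed = 100 / 200000 seconds
Delay in ms = 100 * 1000 / 200000
Delay = 0.5000 ms
Rounded to 2 dp = 0.50 ms

0.50


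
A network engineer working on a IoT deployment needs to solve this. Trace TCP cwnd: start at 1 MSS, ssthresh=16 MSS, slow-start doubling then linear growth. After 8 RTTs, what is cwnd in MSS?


RTT 0: cwnd = 1 MSS (initial)
RTT 1: cwnd = 2 MSS (slow start, doubled)
RTT 2: cwnd = 4 MSS (slow start, doubled)
RTT 3: cwnd = 8 MSS (slow start, doubled)
RTT 4: cwnd = 16 MSS (slow start, doubled)
RTT 5: cwnd = 17 MSS (congestion avoidance, +1)
RTT 6: cwnd = 18 MSS (congestion avoidance, +1)
RTT 7: cwnd = 19 MSS (congestion avoidance, +1)
RTT 8: cwnd = 20 MSS (congestion avoidance, +1)

20


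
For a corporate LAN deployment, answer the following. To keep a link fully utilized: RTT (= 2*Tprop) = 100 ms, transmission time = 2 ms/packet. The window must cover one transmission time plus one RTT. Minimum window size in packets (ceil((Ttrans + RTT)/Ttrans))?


Given: Ttrans = 2 ms, RTT = 100 ms (= 2 * Tprop, Tprop = 50 ms)
Time until first ACK returns = Ttrans + RTT = 2 + 100 = 102 ms
Need W * Ttrans >= Ttrans + RTT  ->  W >= (Ttrans + RTT) / Ttrans
(Ttrans + RTT) / Ttrans = 102 / 2 = 51
W_min = ceil(51) = 51

51


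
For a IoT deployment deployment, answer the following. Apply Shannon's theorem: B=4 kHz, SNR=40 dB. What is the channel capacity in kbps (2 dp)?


Given: B = 4 kHz, SNR = 40 dB
SNR linear = 10^(40/10) = 10000
1 + SNR = 10001
log2(10001) = 13.2878566418
C = 4 * 1000 * 13.2878566418 = 53151.4266 bps
C = 53.151427 kbps -> 53.15 kbps (2 dp)

53.15


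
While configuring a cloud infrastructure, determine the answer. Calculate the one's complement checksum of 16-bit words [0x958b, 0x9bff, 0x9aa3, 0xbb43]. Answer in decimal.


Given words: [0x958b, 0x9bff, 0x9aa3, 0xbb43]
Step 1: Sum all words
Raw sum = 38283 + 39935 + 39587 + 47939 = 165744
Step 2: Fold carry: (34672 + 2) = 34674
One's complement = ~34674 & 0xFFFF = 30861

30861


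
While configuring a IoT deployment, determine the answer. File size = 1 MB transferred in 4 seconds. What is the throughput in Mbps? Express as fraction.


Given: file = 1 MB, time = 4 s
File in Mb = 1 * 8 = 8 Mb
Throughput = 8 / 4 Mbps
Throughput = 2 Mbps

2


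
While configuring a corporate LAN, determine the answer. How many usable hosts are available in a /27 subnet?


Given: subnet mask /27
Host bits = 32 - 27 = 5
Total addresses = 2^5 = 32
Usable hosts = 32 - 2 (network + broadcast) = 30

30


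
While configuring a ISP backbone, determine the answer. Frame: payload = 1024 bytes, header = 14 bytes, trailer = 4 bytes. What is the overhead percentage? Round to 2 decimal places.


Given: payload = 1024 B, header = 14 B, trailer = 4 B
Overhead bytes = header + trailer = 14 + 4 = 18
Total frame = payload + overhead = 1024 + 18 = 1042
Overhead % = 18 / 1042 * 100 = 1.7274% -> 1.73% (2 dp)

1.73


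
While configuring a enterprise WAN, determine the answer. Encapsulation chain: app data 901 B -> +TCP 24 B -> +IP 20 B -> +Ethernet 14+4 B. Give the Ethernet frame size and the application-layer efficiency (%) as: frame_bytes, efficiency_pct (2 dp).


TCP segment = 901 + 24 = 925 B
IP packet = 925 + 20 = 945 B
Ethernet frame = 945 + 14 + 4 = 963 B
Efficiency = app / frame = 901 / 963 = 0.935618 = 93.5618% -> 93.56% (2 dp)

963, 93.56


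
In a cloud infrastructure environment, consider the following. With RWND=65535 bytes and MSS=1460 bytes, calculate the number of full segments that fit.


Given: RWND = 65535 bytes, MSS = 1460 bytes
Full segments = floor(RWND / MSS)
Full segments = floor(65535 / 1460)
Full segments = floor(44.887) = 44

44


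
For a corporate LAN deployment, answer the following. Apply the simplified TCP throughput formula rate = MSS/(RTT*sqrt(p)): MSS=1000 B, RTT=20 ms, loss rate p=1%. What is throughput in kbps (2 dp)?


Given: MSS = 1000 bytes, RTT = 20 ms, loss = 1%
RTT in seconds = 20 / 1000 = 0.02
Loss rate = 1% = 0.01
sqrt(loss) = sqrt(0.01) = 0.1
Throughput (bytes/s) = 1000 / (0.02 * 0.1) = 500000.0000
Throughput (kbps) = 500000.0000 * 8 / 1000 = 4000.000000 -> 4000.00 kbps (2 dp)

4000.00


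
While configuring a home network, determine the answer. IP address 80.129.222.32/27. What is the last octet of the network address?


Given: IP = 80.129.222.32, prefix = /27
Subnet mask = 255.255.255.224
Last octet of IP: 32
Last octet of mask: 224
Network last octet = 32 AND 224 = 32

32


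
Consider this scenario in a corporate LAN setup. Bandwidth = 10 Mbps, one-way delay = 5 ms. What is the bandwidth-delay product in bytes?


Given: bandwidth = 10 Mbps, delay = 5 ms
BDP in bits = 10 * 10^6 * 5 / 1000
BDP in bits = 50000
BDP in bytes = 50000 / 8 = 6250

6250


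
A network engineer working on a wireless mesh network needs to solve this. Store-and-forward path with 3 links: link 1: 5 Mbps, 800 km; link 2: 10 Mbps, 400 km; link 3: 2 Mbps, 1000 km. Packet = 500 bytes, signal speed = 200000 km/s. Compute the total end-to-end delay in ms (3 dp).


Packet = 500 bytes = 4000 bits. Store-and-forward: sum (t_trans + t_prop) per link.
Link 1: t_trans = 4000/(5*10^6) s = 0.8000 ms; t_prop = 800/200000 s = 4.0000 ms; subtotal = 4.8000 ms
Link 2: t_trans = 4000/(10*10^6) s = 0.4000 ms; t_prop = 400/200000 s = 2.0000 ms; subtotal = 2.4000 ms
Link 3: t_trans = 4000/(2*10^6) s = 2.0000 ms; t_prop = 1000/200000 s = 5.0000 ms; subtotal = 7.0000 ms
End-to-end = 4.8000 + 2.4000 + 7.0000 = 14.2000 ms -> 14.200 ms (3 dp)

14.200


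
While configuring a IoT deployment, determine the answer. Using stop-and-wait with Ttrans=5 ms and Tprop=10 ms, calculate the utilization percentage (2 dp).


Given: Ttrans = 5 ms, Tprop = 10 ms
RTT = 2 * Tprop = 2 * 10 = 20 ms
U = Ttrans / (Ttrans + RTT)
U = 5 / (5 + 20)
U = 5 / 25 = 0.2
U% = 20.00%

20.00


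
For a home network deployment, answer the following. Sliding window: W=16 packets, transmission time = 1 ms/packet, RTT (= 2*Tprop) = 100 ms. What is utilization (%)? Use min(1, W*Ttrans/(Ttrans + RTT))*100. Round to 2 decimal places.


Given: W = 16, Ttrans = 1 ms, RTT = 100 ms (= 2 * Tprop, Tprop = 50 ms)
Cycle time = Ttrans + RTT = 1 + 100 = 101 ms (first packet sent until its ACK returns)
W * Ttrans = 16 * 1 = 16 ms of sending per cycle
W * Ttrans / (Ttrans + RTT) = 16 / 101 = 0.158416
U = min(1, 0.158416) = 0.158416
U% = 15.84%

15.84


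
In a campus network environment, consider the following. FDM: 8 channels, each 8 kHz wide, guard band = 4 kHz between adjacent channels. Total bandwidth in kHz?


Given: 8 channels, 8 kHz each, guard = 4 kHz
Channel bandwidth = 8 * 8 = 64 kHz
Guard bands = 7 gaps * 4 kHz = 28 kHz
Total = 64 + 28 = 92 kHz

92


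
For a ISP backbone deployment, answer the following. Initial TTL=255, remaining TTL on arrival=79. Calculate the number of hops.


Given: initial TTL = 255, received TTL = 79
Hops = initial TTL - received TTL
Hops = 255 - 79 = 176

176


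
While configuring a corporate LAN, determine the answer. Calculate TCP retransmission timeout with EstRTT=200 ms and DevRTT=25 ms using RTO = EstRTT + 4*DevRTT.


Given: EstRTT = 200 ms, DevRTT = 25 ms
Timeout = EstRTT + 4 * DevRTT
4 * DevRTT = 4 * 25 = 100
Timeout = 200 + 100 = 300 ms

300


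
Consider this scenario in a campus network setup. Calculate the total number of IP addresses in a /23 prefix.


Given: CIDR prefix /23
Host bits = 32 - 23 = 9
Total addresses = 2^9 = 512

512


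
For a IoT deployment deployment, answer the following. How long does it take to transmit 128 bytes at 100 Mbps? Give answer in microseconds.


Given: packet = 128 bytes, bandwidth = 100 Mbps
Packet in bits = 128 * 8 = 1024 bits
Bandwidth = 100 * 10^6 = 100000000 bps
Time = 1024 / 100000000 seconds
Time in us = 1024 * 10^6 / 100000000 = 10.24

10.24


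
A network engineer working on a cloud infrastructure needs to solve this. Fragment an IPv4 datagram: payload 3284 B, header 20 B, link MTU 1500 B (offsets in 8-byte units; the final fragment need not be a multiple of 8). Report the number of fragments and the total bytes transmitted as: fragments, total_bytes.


Max data per non-final fragment = floor((MTU - header)/8)*8 = floor((1500 - 20)/8)*8 = floor(1480/8)*8 = 1480 B
Final fragment needs no 8-byte alignment: it can carry up to MTU - header = 1480 B
Non-final fragments needed = ceil((payload - 1480) / 1480) = ceil(1804/1480) = ceil(1.2189) = 2
Number of fragments = 2 + 1 = 3
Fragment sizes (data): 2 * 1480 B + 324 B (last, 324 <= 1480 OK)
Total bytes sent = payload + n_frags * header = 3284 + 3*20 = 3284 + 60 = 3344 B

3, 3344


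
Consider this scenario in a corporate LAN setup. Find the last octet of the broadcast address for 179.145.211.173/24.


Given: IP = 179.145.211.173, prefix = /24
Host bits = 32 - 24 = 8
Network last octet = 173 AND mask = 0
Host part size = 2^8 - 1 = 255
Broadcast last octet = 0 OR 255 = 255

255


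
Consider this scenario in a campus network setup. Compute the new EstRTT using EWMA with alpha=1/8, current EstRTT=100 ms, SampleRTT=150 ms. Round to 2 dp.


Given: EstRTT = 100 ms, SampleRTT = 150 ms, alpha = 1/8
New EstRTT = (1 - alpha) * EstRTT + alpha * SampleRTT
(7/8) * 100 = 87.5
(1/8) * 150 = 18.75
New EstRTT = 87.5 + 18.75 = 106.25 ms -> 106.25 ms (2 dp)

106.25


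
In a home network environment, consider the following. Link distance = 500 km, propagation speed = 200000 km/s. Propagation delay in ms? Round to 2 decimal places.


Given: distance = 500 km, speed = 200000 km/s
Delay = distance / speed = 500 / 200000 seconds
Delay in ms = 500 * 1000 / 200000
Delay = 2.5000 ms
Rounded to 2 dp = 2.50 ms

2.50


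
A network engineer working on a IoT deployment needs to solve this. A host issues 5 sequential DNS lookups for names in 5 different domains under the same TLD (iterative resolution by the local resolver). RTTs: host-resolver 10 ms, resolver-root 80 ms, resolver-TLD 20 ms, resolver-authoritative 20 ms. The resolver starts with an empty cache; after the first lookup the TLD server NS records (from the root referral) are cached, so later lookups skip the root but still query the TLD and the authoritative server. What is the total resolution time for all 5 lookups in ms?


Lookup 1 (cold cache): local + root + TLD + auth = 10 + 80 + 20 + 20 = 130 ms
Lookups 2..5 (TLD NS cached -> skip root; new domain -> still ask TLD and auth): local + TLD + auth = 10 + 20 + 20 = 50 ms each
Remaining 4 lookups: 4 * 50 = 200 ms
Total = 130 + 200 = 330 ms

330


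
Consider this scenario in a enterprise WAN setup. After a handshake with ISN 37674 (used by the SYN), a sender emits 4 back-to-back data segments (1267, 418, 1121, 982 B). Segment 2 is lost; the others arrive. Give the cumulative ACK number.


SYN uses sequence number 37674; first data byte = ISN + 1 = 37675.
Segment 1: SEQ = 37675, len = 1267 B, covers [37675, 38941]
Segment 2: SEQ = 38942, len = 418 B, covers [38942, 39359] [LOST]
Segment 3: SEQ = 39360, len = 1121 B, covers [39360, 40480]
Segment 4: SEQ = 40481, len = 982 B, covers [40481, 41462]
In-order data received: bytes [37675, 38941] (segments 1..1).
Segment 2 missing -> gap begins at byte 38942; later segments buffered out of order.
Cumulative ACK = next expected in-order byte = 37675 + 1267 = 38942

38942


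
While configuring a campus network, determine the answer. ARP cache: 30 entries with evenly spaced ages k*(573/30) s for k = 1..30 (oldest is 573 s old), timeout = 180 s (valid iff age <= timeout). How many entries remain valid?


Ages are k * 573/30 s for k = 1..30 (spacing = 19.1000 s).
Entry k is valid iff k * 573/30 <= 180 iff k <= 30 * 180 / 573 = 9.4241
n_valid = floor(9.4241) = 9
(n_stale = 30 - 9 = 21)

9


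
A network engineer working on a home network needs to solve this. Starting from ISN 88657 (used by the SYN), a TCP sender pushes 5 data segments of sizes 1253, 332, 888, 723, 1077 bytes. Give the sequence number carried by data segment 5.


The SYN occupies sequence number ISN = 88657, so the first data byte is ISN + 1 = 88658.
SEQ of data segment i = (ISN + 1) + sum of payload sizes of segments 1..i-1.
Segment 1: SEQ = 88658, payload = 1253 bytes
Segment 2: SEQ = 89911, payload = 332 bytes
Segment 3: SEQ = 90243, payload = 888 bytes
Segment 4: SEQ = 91131, payload = 723 bytes
Segment 5: SEQ = 91854, payload = 1077 bytes
SEQ of segment 5 = 88658 + 1253 + 332 + 888 + 723 = 91854

91854


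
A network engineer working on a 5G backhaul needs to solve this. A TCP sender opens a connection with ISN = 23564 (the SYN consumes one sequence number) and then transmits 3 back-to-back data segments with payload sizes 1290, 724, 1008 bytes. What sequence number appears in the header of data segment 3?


The SYN occupies sequence number ISN = 23564, so the first data byte is ISN + 1 = 23565.
SEQ of data segment i = (ISN + 1) + sum of payload sizes of segments 1..i-1.
Segment 1: SEQ = 23565, payload = 1290 bytes
Segment 2: SEQ = 24855, payload = 724 bytes
Segment 3: SEQ = 25579, payload = 1008 bytes
SEQ of segment 3 = 23565 + 1290 + 724 = 25579

25579


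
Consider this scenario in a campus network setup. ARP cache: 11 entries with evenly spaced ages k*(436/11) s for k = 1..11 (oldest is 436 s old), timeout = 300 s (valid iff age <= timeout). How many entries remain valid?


Ages are k * 436/11 s for k = 1..11 (spacing = 39.6364 s).
Entry k is valid iff k * 436/11 <= 300 iff k <= 11 * 300 / 436 = 7.5688
n_valid = floor(7.5688) = 7
(n_stale = 11 - 7 = 4)

7


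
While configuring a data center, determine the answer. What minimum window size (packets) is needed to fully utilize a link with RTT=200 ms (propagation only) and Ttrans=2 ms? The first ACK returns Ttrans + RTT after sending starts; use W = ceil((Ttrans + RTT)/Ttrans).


Given: Ttrans = 2 ms, RTT = 200 ms (= 2 * Tprop, Tprop = 100 ms)
Time until first ACK returns = Ttrans + RTT = 2 + 200 = 202 ms
Need W * Ttrans >= Ttrans + RTT  ->  W >= (Ttrans + RTT) / Ttrans
(Ttrans + RTT) / Ttrans = 202 / 2 = 101
W_min = ceil(101) = 101

101


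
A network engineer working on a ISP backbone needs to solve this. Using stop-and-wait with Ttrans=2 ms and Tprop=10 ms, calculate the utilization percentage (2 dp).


Given: Ttrans = 2 ms, Tprop = 10 ms
RTT = 2 * Tprop = 2 * 10 = 20 ms
U = Ttrans / (Ttrans + RTT)
U = 2 / (2 + 20)
U = 2 / 22 = 0.090909
U% = 9.09%

9.09


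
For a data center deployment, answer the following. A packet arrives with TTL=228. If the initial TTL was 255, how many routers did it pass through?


Given: initial TTL = 255, received TTL = 228
Hops = initial TTL - received TTL
Hops = 255 - 228 = 27

27


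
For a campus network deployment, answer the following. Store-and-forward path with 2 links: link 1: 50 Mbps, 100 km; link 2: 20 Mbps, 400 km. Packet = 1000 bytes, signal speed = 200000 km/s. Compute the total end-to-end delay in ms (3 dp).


Packet = 1000 bytes = 8000 bits. Store-and-forward: sum (t_trans + t_prop) per link.
Link 1: t_trans = 8000/(50*10^6) s = 0.1600 ms; t_prop = 100/200000 s = 0.5000 ms; subtotal = 0.6600 ms
Link 2: t_trans = 8000/(20*10^6) s = 0.4000 ms; t_prop = 400/200000 s = 2.0000 ms; subtotal = 2.4000 ms
End-to-end = 0.6600 + 2.4000 = 3.0600 ms -> 3.060 ms (3 dp)

3.060


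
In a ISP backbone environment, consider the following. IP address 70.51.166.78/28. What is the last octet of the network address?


Given: IP = 70.51.166.78, prefix = /28
Subnet mask = 255.255.255.240
Last octet of IP: 78
Last octet of mask: 240
Network last octet = 78 AND 240 = 64

64


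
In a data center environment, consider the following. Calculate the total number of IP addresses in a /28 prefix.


Given: CIDR prefix /28
Host bits = 32 - 28 = 4
Total addresses = 2^4 = 16

16


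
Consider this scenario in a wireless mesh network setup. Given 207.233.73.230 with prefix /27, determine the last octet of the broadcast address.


Given: IP = 207.233.73.230, prefix = /27
Host bits = 32 - 27 = 5
Network last octet = 230 AND mask = 224
Host part size = 2^5 - 1 = 31
Broadcast last octet = 224 OR 31 = 255

255


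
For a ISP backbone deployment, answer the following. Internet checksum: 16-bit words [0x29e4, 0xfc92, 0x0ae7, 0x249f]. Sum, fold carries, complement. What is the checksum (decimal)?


Given words: [0x29e4, 0xfc92, 0x0ae7, 0x249f]
Step 1: Sum all words
Raw sum = 10724 + 64658 + 2791 + 9375 = 87548
Step 2: Fold carry: (22012 + 1) = 22013
One's complement = ~22013 & 0xFFFF = 43522

43522


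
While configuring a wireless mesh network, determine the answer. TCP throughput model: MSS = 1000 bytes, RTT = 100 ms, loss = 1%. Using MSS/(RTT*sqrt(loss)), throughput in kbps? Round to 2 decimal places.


Given: MSS = 1000 bytes, RTT = 100 ms, loss = 1%
RTT in seconds = 100 / 1000 = 0.1
Loss rate = 1% = 0.01
sqrt(loss) = sqrt(0.01) = 0.1
Throughput (bytes/s) = 1000 / (0.1 * 0.1) = 100000.0000
Throughput (kbps) = 100000.0000 * 8 / 1000 = 800.000000 -> 800.00 kbps (2 dp)

800.00


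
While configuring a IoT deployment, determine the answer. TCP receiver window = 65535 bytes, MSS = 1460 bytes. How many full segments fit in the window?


Given: RWND = 65535 bytes, MSS = 1460 bytes
Full segments = floor(RWND / MSS)
Full segments = floor(65535 / 1460)
Full segments = floor(44.887) = 44

44


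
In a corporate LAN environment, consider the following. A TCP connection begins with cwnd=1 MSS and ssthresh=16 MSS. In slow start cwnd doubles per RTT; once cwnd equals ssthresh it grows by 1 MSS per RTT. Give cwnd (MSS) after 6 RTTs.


RTT 0: cwnd = 1 MSS (initial)
RTT 1: cwnd = 2 MSS (slow start, doubled)
RTT 2: cwnd = 4 MSS (slow start, doubled)
RTT 3: cwnd = 8 MSS (slow start, doubled)
RTT 4: cwnd = 16 MSS (slow start, doubled)
RTT 5: cwnd = 17 MSS (congestion avoidance, +1)
RTT 6: cwnd = 18 MSS (congestion avoidance, +1)

18


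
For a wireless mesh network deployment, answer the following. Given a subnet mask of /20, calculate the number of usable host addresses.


Given: subnet mask /20
Host bits = 32 - 20 = 12
Total addresses = 2^12 = 4096
Usable hosts = 4096 - 2 (network + broadcast) = 4094

4094


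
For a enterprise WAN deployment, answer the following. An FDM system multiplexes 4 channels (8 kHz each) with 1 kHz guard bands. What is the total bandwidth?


Given: 4 channels, 8 kHz each, guard = 1 kHz
Channel bandwidth = 4 * 8 = 32 kHz
Guard bands = 3 gaps * 1 kHz = 3 kHz
Total = 32 + 3 = 35 kHz

35


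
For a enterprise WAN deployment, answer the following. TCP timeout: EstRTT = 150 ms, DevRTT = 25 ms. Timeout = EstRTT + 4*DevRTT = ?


Given: EstRTT = 150 ms, DevRTT = 25 ms
Timeout = EstRTT + 4 * DevRTT
4 * DevRTT = 4 * 25 = 100
Timeout = 150 + 100 = 250 ms

250


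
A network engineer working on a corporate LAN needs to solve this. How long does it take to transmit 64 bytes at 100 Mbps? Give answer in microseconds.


Given: packet = 64 bytes, bandwidth = 100 Mbps
Packet in bits = 64 * 8 = 512 bits
Bandwidth = 100 * 10^6 = 100000000 bps
Time = 512 / 100000000 seconds
Time in us = 512 * 10^6 / 100000000 = 5.12

5.12


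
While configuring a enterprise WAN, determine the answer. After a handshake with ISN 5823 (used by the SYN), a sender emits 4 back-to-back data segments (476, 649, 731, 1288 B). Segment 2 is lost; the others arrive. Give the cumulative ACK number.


SYN uses sequence number 5823; first data byte = ISN + 1 = 5824.
Segment 1: SEQ = 5824, len = 476 B, covers [5824, 6299]
Segment 2: SEQ = 6300, len = 649 B, covers [6300, 6948] [LOST]
Segment 3: SEQ = 6949, len = 731 B, covers [6949, 7679]
Segment 4: SEQ = 7680, len = 1288 B, covers [7680, 8967]
In-order data received: bytes [5824, 6299] (segments 1..1).
Segment 2 missing -> gap begins at byte 6300; later segments buffered out of order.
Cumulative ACK = next expected in-order byte = 5824 + 476 = 6300

6300


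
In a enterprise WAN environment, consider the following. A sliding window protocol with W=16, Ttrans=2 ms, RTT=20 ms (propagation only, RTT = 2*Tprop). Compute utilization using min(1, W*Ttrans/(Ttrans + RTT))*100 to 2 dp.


Given: W = 16, Ttrans = 2 ms, RTT = 20 ms (= 2 * Tprop, Tprop = 10 ms)
Cycle time = Ttrans + RTT = 2 + 20 = 22 ms (first packet sent until its ACK returns)
W * Ttrans = 16 * 2 = 32 ms of sending per cycle
W * Ttrans / (Ttrans + RTT) = 32 / 22 = 1.454545
U = min(1, 1.454545) = 1.000000
U% = 100.00%

100.00


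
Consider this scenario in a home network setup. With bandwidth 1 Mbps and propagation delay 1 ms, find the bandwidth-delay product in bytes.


Given: bandwidth = 1 Mbps, delay = 1 ms
BDP in bits = 1 * 10^6 * 1 / 1000
BDP in bits = 1000
BDP in bytes = 1000 / 8 = 125

125


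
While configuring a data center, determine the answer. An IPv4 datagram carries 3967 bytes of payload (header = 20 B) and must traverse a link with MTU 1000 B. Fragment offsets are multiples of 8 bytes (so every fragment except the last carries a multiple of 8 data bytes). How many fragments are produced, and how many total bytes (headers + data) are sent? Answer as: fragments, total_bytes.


Max data per non-final fragment = floor((MTU - header)/8)*8 = floor((1000 - 20)/8)*8 = floor(980/8)*8 = 976 B
Final fragment needs no 8-byte alignment: it can carry up to MTU - header = 980 B
Non-final fragments needed = ceil((payload - 980) / 976) = ceil(2987/976) = ceil(3.0605) = 4
Number of fragments = 4 + 1 = 5
Fragment sizes (data): 4 * 976 B + 63 B (last, 63 <= 980 OK)
Total bytes sent = payload + n_frags * header = 3967 + 5*20 = 3967 + 100 = 4067 B

5, 4067


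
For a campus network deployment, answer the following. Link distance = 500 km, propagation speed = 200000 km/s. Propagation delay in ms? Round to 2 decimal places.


Given: distance = 500 km, speed = 200000 km/s
Delay = distance / speed = 500 / 200000 seconds
Delay in ms = 500 * 1000 / 200000
Delay = 2.5000 ms
Rounded to 2 dp = 2.50 ms

2.50


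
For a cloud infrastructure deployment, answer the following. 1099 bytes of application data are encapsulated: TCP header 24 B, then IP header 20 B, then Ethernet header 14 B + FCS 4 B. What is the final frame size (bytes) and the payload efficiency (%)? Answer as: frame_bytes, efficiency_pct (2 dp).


TCP segment = 1099 + 24 = 1123 B
IP packet = 1123 + 20 = 1143 B
Ethernet frame = 1143 + 14 + 4 = 1161 B
Efficiency = app / frame = 1099 / 1161 = 0.946598 = 94.6598% -> 94.66% (2 dp)

1161, 94.66


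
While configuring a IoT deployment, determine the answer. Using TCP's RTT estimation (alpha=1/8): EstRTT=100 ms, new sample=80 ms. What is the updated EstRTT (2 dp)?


Given: EstRTT = 100 ms, SampleRTT = 80 ms, alpha = 1/8
New EstRTT = (1 - alpha) * EstRTT + alpha * SampleRTT
(7/8) * 100 = 87.5
(1/8) * 80 = 10
New EstRTT = 87.5 + 10 = 97.5 ms -> 97.50 ms (2 dp)

97.50


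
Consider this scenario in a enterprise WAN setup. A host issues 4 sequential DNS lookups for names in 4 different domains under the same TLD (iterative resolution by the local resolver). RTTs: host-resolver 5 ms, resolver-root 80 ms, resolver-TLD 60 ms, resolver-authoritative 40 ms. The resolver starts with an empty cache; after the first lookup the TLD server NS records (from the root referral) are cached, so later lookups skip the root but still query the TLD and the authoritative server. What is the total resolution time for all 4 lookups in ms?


Lookup 1 (cold cache): local + root + TLD + auth = 5 + 80 + 60 + 40 = 185 ms
Lookups 2..4 (TLD NS cached -> skip root; new domain -> still ask TLD and auth): local + TLD + auth = 5 + 60 + 40 = 105 ms each
Remaining 3 lookups: 3 * 105 = 315 ms
Total = 185 + 315 = 500 ms

500


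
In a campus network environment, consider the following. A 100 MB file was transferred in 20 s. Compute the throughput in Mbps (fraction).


Given: file = 100 MB, time = 20 s
File in Mb = 100 * 8 = 800 Mb
Throughput = 800 / 20 Mbps
Throughput = 40 Mbps

40


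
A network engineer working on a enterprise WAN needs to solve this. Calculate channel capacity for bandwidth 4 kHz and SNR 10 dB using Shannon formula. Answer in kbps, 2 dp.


Given: B = 4 kHz, SNR = 10 dB
SNR linear = 10^(10/10) = 10
1 + SNR = 11
log2(11) = 3.4594316186
C = 4 * 1000 * 3.4594316186 = 13837.7265 bps
C = 13.837726 kbps -> 13.84 kbps (2 dp)

13.84


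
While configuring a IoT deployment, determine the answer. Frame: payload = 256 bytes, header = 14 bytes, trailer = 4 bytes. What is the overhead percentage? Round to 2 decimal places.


Given: payload = 256 B, header = 14 B, trailer = 4 B
Overhead bytes = header + trailer = 14 + 4 = 18
Total frame = payload + overhead = 256 + 18 = 274
Overhead % = 18 / 274 * 100 = 6.5693% -> 6.57% (2 dp)

6.57


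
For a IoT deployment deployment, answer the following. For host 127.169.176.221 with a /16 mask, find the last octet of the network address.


Given: IP = 127.169.176.221, prefix = /16
Subnet mask = 255.255.0.0
Last octet of IP: 221
Last octet of mask: 0
Network last octet = 221 AND 0 = 0

0


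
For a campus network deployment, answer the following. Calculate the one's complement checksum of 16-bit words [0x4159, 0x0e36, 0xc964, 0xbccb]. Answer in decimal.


Given words: [0x4159, 0x0e36, 0xc964, 0xbccb]
Step 1: Sum all words
Raw sum = 16729 + 3638 + 51556 + 48331 = 120254
Step 2: Fold carry: (54718 + 1) = 54719
One's complement = ~54719 & 0xFFFF = 10816

10816


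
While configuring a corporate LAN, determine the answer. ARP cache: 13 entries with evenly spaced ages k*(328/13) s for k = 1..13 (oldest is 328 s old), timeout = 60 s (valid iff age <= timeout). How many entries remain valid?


Ages are k * 328/13 s for k = 1..13 (spacing = 25.2308 s).
Entry k is valid iff k * 328/13 <= 60 iff k <= 13 * 60 / 328 = 2.3780
n_valid = floor(2.3780) = 2
(n_stale = 13 - 2 = 11)

2


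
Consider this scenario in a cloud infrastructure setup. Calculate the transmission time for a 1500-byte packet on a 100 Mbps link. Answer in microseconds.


Given: packet = 1500 bytes, bandwidth = 100 Mbps
Packet in bits = 1500 * 8 = 12000 bits
Bandwidth = 100 * 10^6 = 100000000 bps
Time = 12000 / 100000000 seconds
Time in us = 12000 * 10^6 / 100000000 = 120

120


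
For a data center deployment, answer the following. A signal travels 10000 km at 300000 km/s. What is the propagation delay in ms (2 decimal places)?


Given: distance = 10000 km, speed = 300000 km/s
Delay = distance / speed = 10000 / 300000 seconds
Delay in ms = 10000 * 1000 / 300000
Delay = 33.3333 ms
Rounded to 2 dp = 33.33 ms

33.33


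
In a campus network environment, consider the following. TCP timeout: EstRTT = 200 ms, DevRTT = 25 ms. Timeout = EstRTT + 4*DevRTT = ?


Given: EstRTT = 200 ms, DevRTT = 25 ms
Timeout = EstRTT + 4 * DevRTT
4 * DevRTT = 4 * 25 = 100
Timeout = 200 + 100 = 300 ms

300


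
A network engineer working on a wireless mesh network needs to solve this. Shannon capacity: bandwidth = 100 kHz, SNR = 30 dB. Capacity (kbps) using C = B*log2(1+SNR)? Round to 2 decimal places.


Given: B = 100 kHz, SNR = 30 dB
SNR linear = 10^(30/10) = 1000
1 + SNR = 1001
log2(1001) = 9.9672262588
C = 100 * 1000 * 9.9672262588 = 996722.6259 bps
C = 996.722626 kbps -> 996.72 kbps (2 dp)

996.72


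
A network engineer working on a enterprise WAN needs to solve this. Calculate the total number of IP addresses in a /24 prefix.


Given: CIDR prefix /24
Host bits = 32 - 24 = 8
Total addresses = 2^8 = 256

256


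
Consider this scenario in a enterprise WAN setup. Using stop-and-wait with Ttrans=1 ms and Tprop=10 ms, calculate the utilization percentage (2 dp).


Given: Ttrans = 1 ms, Tprop = 10 ms
RTT = 2 * Tprop = 2 * 10 = 20 ms
U = Ttrans / (Ttrans + RTT)
U = 1 / (1 + 20)
U = 1 / 21 = 0.047619
U% = 4.76%

4.76
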